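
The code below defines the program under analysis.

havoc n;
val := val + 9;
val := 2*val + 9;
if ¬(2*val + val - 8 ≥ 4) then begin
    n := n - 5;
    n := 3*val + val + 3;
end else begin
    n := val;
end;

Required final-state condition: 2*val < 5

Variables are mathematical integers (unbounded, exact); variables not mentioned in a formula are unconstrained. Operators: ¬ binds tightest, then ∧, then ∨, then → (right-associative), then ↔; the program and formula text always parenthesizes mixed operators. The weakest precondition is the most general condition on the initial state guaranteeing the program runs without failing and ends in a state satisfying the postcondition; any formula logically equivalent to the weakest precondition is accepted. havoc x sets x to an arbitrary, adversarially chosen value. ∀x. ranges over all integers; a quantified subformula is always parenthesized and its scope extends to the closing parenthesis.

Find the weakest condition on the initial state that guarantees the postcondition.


Working backward. After the program, 2*val < 5 must hold.
Then branch requires 2*val < 5; else branch requires 2*val < 5.
Before the if: ((¬(3*val ≥ 12)) → 2*val < 5) ∧ (3*val ≥ 12 → 2*val < 5)
Before val := 2*val + 9: ((¬(6*val ≥ -15)) → 4*val < -13) ∧ (6*val ≥ -15 → 4*val < -13)
Before val := val + 9: ((¬(6*val ≥ -69)) → 4*val < -49) ∧ (6*val ≥ -69 → 4*val < -49)
Before havoc n: ((¬(6*val ≥ -69)) → 4*val < -49) ∧ (6*val ≥ -69 → 4*val < -49)
Answer: WP = ((¬(6*val ≥ -69)) → 4*val < -49) ∧ (6*val ≥ -69 → 4*val < -49)


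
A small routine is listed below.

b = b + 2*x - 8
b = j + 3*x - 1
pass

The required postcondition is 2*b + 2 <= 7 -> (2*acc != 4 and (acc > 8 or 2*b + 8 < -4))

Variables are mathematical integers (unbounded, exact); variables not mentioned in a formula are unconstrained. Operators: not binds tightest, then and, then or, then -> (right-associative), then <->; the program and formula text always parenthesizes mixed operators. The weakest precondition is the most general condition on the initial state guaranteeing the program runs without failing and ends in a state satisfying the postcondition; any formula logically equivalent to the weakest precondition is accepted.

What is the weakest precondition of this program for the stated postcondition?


Working backward. After the program, the postcondition 2*b + 2 <= 7 -> (2*acc != 4 and (acc > 8 or 2*b + 8 < -4)) must hold; in canonical form it is 2*b <= 5 -> (2*acc != 4 and (acc > 8 or 2*b < -12)).
Before skip: 2*b <= 5 -> (2*acc != 4 and (acc > 8 or 2*b < -12))
Before b := j + 3*x - 1: 2*j + 6*x <= 7 -> (2*acc != 4 and (acc > 8 or 2*j + 6*x < -10))
Before b := b + 2*x - 8: 2*j + 6*x <= 7 -> (2*acc != 4 and (acc > 8 or 2*j + 6*x < -10))
Answer: WP = 2*j + 6*x <= 7 -> (2*acc != 4 and (acc > 8 or 2*j + 6*x < -10))


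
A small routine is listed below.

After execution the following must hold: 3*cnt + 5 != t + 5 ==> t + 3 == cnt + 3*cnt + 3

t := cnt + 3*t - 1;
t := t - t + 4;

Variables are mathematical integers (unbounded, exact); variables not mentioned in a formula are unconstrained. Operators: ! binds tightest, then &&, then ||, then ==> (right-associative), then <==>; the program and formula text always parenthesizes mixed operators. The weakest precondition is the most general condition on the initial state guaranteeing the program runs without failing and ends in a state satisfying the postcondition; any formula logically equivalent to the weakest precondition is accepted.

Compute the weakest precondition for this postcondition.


Working backward. After the program, the postcondition 3*cnt + 5 != t + 5 ==> t + 3 == cnt + 3*cnt + 3 must hold; in canonical form it is 3*cnt != t ==> t == 4*cnt.
Before t := t - t + 4: 3*cnt != 4 ==> 4*cnt == 4
Before t := cnt + 3*t - 1: 3*cnt != 4 ==> 4*cnt == 4
Answer: WP = 3*cnt != 4 ==> 4*cnt == 4


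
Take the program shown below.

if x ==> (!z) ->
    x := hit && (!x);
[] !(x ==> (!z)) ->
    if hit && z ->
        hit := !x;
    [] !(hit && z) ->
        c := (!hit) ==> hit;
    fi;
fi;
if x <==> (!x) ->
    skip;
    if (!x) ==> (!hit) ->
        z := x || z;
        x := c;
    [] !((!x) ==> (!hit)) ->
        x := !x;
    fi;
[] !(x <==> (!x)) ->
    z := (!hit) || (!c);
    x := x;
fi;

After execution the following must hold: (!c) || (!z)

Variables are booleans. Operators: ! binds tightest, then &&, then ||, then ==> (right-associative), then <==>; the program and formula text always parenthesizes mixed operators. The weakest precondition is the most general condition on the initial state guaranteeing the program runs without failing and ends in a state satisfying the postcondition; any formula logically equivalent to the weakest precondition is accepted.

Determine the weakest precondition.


Working backward. After the program, (!c) || (!z) must hold.
Then branch requires (((!x) ==> (!hit)) ==> ((!c) || (!(x || z)))) && ((!((!x) ==> (!hit))) ==> ((!c) || (!z))); else branch requires (!c) || (!((!hit) || (!c))).
Before the if: ((x <==> (!x)) ==> ((((!x) ==> (!hit)) ==> ((!c) || (!(x || z)))) && ((!((!x) ==> (!hit))) ==> ((!c) || (!z))))) && ((!(x <==> (!x))) ==> ((!c) || (!((!hit) || (!c)))))
Then branch requires (((hit && (!x)) <==> (!(hit && (!x)))) ==> ((((!(hit && (!x))) ==> (!hit)) ==> ((!c) || (!((hit && (!x)) || z)))) && ((!((!(hit && (!x))) ==> (!hit))) ==> ((!c) || (!z))))) && ((!((hit && (!x)) <==> (!(hit && (!x))))) ==> ((!c) || (!((!hit) || (!c))))); else branch requires ((hit && z) ==> (((x <==> (!x)) ==> ((((!x) ==> x) ==> ((!c) || (!(x || z)))) && ((!((!x) ==> x)) ==> ((!c) || (!z))))) && ((!(x <==> (!x))) ==> ((!c) || (!(x || (!c))))))) && ((!(hit && z)) ==> (((x <==> (!x)) ==> ((((!x) ==> (!hit)) ==> ((!((!hit) ==> hit)) || (!(x || z)))) && ((!((!x) ==> (!hit))) ==> ((!((!hit) ==> hit)) || (!z))))) && ((!(x <==> (!x))) ==> ((!((!hit) ==> hit)) || (!((!hit) || (!((!hit) ==> hit)))))))).
Before the if: ((x ==> (!z)) ==> ((((hit && (!x)) <==> (!(hit && (!x)))) ==> ((((!(hit && (!x))) ==> (!hit)) ==> ((!c) || (!((hit && (!x)) || z)))) && ((!((!(hit && (!x))) ==> (!hit))) ==> ((!c) || (!z))))) && ((!((hit && (!x)) <==> (!(hit && (!x))))) ==> ((!c) || (!((!hit) || (!c))))))) && ((!(x ==> (!z))) ==> (((hit && z) ==> (((x <==> (!x)) ==> ((((!x) ==> x) ==> ((!c) || (!(x || z)))) && ((!((!x) ==> x)) ==> ((!c) || (!z))))) && ((!(x <==> (!x))) ==> ((!c) || (!(x || (!c))))))) && ((!(hit && z)) ==> (((x <==> (!x)) ==> ((((!x) ==> (!hit)) ==> ((!((!hit) ==> hit)) || (!(x || z)))) && ((!((!x) ==> (!hit))) ==> ((!((!hit) ==> hit)) || (!z))))) && ((!(x <==> (!x))) ==> ((!((!hit) ==> hit)) || (!((!hit) || (!((!hit) ==> hit))))))))))
Answer: WP = ((x ==> (!z)) ==> ((((hit && (!x)) <==> (!(hit && (!x)))) ==> ((((!(hit && (!x))) ==> (!hit)) ==> ((!c) || (!((hit && (!x)) || z)))) && ((!((!(hit && (!x))) ==> (!hit))) ==> ((!c) || (!z))))) && ((!((hit && (!x)) <==> (!(hit && (!x))))) ==> ((!c) || (!((!hit) || (!c))))))) && ((!(x ==> (!z))) ==> (((hit && z) ==> (((x <==> (!x)) ==> ((((!x) ==> x) ==> ((!c) || (!(x || z)))) && ((!((!x) ==> x)) ==> ((!c) || (!z))))) && ((!(x <==> (!x))) ==> ((!c) || (!(x || (!c))))))) && ((!(hit && z)) ==> (((x <==> (!x)) ==> ((((!x) ==> (!hit)) ==> ((!((!hit) ==> hit)) || (!(x || z)))) && ((!((!x) ==> (!hit))) ==> ((!((!hit) ==> hit)) || (!z))))) && ((!(x <==> (!x))) ==> ((!((!hit) ==> hit)) || (!((!hit) || (!((!hit) ==> hit))))))))))


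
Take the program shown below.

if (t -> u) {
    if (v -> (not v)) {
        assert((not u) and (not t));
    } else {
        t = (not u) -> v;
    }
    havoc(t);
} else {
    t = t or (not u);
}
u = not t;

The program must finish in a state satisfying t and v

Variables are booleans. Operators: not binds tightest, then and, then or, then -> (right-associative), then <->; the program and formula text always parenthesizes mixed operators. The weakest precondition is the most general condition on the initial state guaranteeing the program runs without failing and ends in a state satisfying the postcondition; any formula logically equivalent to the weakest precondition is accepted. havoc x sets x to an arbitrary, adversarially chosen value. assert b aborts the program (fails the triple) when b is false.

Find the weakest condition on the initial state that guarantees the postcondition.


Working backward. After the program, t and v must hold.
Before u := not t: t and v
Then branch requires false; else branch requires (t or (not u)) and v.
Before the if: (not (t -> u)) and ((not (t -> u)) -> ((t or (not u)) and v))
Answer: WP = (not (t -> u)) and ((not (t -> u)) -> ((t or (not u)) and v))


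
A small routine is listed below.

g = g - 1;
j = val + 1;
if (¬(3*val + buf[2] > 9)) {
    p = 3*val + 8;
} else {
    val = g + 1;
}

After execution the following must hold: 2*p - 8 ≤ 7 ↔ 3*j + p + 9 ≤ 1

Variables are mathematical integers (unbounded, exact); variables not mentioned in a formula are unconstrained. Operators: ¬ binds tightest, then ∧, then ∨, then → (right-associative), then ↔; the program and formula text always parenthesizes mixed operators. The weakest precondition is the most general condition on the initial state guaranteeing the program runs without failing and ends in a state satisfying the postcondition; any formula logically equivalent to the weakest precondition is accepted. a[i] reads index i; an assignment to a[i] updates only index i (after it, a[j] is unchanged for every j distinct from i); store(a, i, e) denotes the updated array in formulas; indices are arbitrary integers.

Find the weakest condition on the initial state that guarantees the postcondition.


Working backward. After the program, the postcondition 2*p - 8 ≤ 7 ↔ 3*j + p + 9 ≤ 1 must hold; in canonical form it is 2*p ≤ 15 ↔ 3*j + p ≤ -8.
Then branch requires 6*val ≤ -1 ↔ 3*j + 3*val ≤ -16; else branch requires 2*p ≤ 15 ↔ 3*j + p ≤ -8.
Before the if: ((¬(buf[2] + 3*val > 9)) → (6*val ≤ -1 ↔ 3*j + 3*val ≤ -16)) ∧ (buf[2] + 3*val > 9 → (2*p ≤ 15 ↔ 3*j + p ≤ -8))
Before j := val + 1: ((¬(buf[2] + 3*val > 9)) → (6*val ≤ -1 ↔ 6*val ≤ -19)) ∧ (buf[2] + 3*val > 9 → (2*p ≤ 15 ↔ p + 3*val ≤ -11))
Before g := g - 1: ((¬(buf[2] + 3*val > 9)) → (6*val ≤ -1 ↔ 6*val ≤ -19)) ∧ (buf[2] + 3*val > 9 → (2*p ≤ 15 ↔ p + 3*val ≤ -11))
Answer: WP = ((¬(buf[2] + 3*val > 9)) → (6*val ≤ -1 ↔ 6*val ≤ -19)) ∧ (buf[2] + 3*val > 9 → (2*p ≤ 15 ↔ p + 3*val ≤ -11))


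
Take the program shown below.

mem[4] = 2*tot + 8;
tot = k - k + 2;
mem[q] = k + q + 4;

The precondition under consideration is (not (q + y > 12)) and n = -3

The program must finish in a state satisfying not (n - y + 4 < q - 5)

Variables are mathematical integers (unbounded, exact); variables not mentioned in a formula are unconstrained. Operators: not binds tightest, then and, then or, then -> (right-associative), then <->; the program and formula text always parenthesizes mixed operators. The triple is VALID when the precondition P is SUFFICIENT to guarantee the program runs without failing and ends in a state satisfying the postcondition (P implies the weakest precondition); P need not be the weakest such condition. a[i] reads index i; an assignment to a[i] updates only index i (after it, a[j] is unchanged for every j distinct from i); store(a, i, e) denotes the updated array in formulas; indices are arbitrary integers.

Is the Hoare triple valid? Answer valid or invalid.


Working backward. After the program, the postcondition not (n - y + 4 < q - 5) must hold; in canonical form it is not (n < q + y - 9).
Before mem[q] := k + q + 4: not (n < q + y - 9)
Before tot := k - k + 2: not (n < q + y - 9)
Before mem[4] := 2*tot + 8: not (n < q + y - 9)
The weakest precondition is not (n < q + y - 9).
Check whether (not (q + y > 12)) and n = -3 implies it.
Countermodel: at the initial state n = -3, q = 7, y = 0, the precondition holds but the weakest precondition fails.
Answer: invalid


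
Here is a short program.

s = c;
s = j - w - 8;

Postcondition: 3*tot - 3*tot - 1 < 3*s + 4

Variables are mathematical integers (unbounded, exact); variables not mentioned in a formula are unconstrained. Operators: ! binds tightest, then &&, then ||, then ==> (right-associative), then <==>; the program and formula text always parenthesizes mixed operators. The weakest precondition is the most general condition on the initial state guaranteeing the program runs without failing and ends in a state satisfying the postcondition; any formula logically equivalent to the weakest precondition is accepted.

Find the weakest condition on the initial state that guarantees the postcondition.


Working backward. After the program, the postcondition 3*tot - 3*tot - 1 < 3*s + 4 must hold; in canonical form it is 3*s > -5.
Before s := j - w - 8: 3*j > 3*w + 19
Before s := c: 3*j > 3*w + 19
Answer: WP = 3*j > 3*w + 19


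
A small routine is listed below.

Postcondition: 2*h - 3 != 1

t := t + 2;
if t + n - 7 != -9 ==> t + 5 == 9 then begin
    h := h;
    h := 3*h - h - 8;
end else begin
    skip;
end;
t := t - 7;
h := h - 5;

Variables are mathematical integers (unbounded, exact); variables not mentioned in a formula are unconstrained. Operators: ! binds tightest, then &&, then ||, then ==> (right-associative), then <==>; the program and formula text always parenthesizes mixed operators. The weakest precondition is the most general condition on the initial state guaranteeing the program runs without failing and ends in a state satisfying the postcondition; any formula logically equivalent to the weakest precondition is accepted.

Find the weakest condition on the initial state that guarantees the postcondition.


Working backward. After the program, the postcondition 2*h - 3 != 1 must hold; in canonical form it is 2*h != 4.
Before h := h - 5: 2*h != 14
Before t := t - 7: 2*h != 14
Then branch requires 4*h != 30; else branch requires 2*h != 14.
Before the if: ((n + t != -2 ==> t == 4) ==> 4*h != 30) && ((!(n + t != -2 ==> t == 4)) ==> 2*h != 14)
Before t := t + 2: ((n + t != -4 ==> t == 2) ==> 4*h != 30) && ((!(n + t != -4 ==> t == 2)) ==> 2*h != 14)
Answer: WP = ((n + t != -4 ==> t == 2) ==> 4*h != 30) && ((!(n + t != -4 ==> t == 2)) ==> 2*h != 14)


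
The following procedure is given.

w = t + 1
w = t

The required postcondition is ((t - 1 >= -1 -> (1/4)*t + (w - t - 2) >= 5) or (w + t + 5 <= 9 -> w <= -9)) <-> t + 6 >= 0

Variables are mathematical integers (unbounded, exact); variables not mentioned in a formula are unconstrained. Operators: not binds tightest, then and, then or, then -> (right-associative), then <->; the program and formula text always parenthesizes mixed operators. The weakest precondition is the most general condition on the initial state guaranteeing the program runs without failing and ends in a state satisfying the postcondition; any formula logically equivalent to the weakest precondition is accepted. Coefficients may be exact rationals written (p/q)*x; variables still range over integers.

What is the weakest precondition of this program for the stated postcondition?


Working backward. After the program, the postcondition ((t - 1 >= -1 -> (1/4)*t + (w - t - 2) >= 5) or (w + t + 5 <= 9 -> w <= -9)) <-> t + 6 >= 0 must hold; in canonical form it is ((t >= 0 -> w >= (3/4)*t + 7) or (t + w <= 4 -> w <= -9)) <-> t >= -6.
Before w := t: ((t >= 0 -> (1/4)*t >= 7) or (2*t <= 4 -> t <= -9)) <-> t >= -6
Before w := t + 1: ((t >= 0 -> (1/4)*t >= 7) or (2*t <= 4 -> t <= -9)) <-> t >= -6
Answer: WP = ((t >= 0 -> (1/4)*t >= 7) or (2*t <= 4 -> t <= -9)) <-> t >= -6


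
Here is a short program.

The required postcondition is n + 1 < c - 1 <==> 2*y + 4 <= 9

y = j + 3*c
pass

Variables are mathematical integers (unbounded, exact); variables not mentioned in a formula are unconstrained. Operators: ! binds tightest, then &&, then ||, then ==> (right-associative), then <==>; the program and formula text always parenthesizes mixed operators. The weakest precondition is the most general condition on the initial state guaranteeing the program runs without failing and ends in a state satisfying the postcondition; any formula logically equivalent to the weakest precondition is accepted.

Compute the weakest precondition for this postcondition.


Working backward. After the program, the postcondition n + 1 < c - 1 <==> 2*y + 4 <= 9 must hold; in canonical form it is n < c - 2 <==> 2*y <= 5.
Before skip: n < c - 2 <==> 2*y <= 5
Before y := j + 3*c: n < c - 2 <==> 6*c + 2*j <= 5
Answer: WP = n < c - 2 <==> 6*c + 2*j <= 5


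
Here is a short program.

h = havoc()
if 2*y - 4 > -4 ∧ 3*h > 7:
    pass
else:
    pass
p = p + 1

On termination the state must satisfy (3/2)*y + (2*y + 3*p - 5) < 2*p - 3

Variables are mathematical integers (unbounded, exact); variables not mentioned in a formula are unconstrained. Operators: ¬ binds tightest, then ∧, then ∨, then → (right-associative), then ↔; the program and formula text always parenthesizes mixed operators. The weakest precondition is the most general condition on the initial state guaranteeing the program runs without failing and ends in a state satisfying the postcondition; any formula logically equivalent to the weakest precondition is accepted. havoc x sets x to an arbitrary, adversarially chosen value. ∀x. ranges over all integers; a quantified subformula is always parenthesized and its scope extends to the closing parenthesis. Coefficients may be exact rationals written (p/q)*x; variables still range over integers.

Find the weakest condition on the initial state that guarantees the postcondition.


Working backward. After the program, the postcondition (3/2)*y + (2*y + 3*p - 5) < 2*p - 3 must hold; in canonical form it is p + (7/2)*y < 2.
Before p := p + 1: p + (7/2)*y < 1
Then branch requires p + (7/2)*y < 1; else branch requires p + (7/2)*y < 1.
Before the if: ((2*y > 0 ∧ 3*h > 7) → p + (7/2)*y < 1) ∧ ((¬(2*y > 0 ∧ 3*h > 7)) → p + (7/2)*y < 1)
Before havoc h: ∀h_1. (((2*y > 0 ∧ 3*h_1 > 7) → p + (7/2)*y < 1) ∧ ((¬(2*y > 0 ∧ 3*h_1 > 7)) → p + (7/2)*y < 1))
Answer: WP = ∀h_1. (((2*y > 0 ∧ 3*h_1 > 7) → p + (7/2)*y < 1) ∧ ((¬(2*y > 0 ∧ 3*h_1 > 7)) → p + (7/2)*y < 1))


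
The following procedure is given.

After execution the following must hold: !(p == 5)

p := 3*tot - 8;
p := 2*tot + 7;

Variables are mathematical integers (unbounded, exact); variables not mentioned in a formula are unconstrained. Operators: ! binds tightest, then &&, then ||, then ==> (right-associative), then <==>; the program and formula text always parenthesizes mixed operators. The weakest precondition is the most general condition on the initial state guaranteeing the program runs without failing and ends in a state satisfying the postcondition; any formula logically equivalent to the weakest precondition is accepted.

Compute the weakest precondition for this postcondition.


Working backward. After the program, !(p == 5) must hold.
Before p := 2*tot + 7: !(2*tot == -2)
Before p := 3*tot - 8: !(2*tot == -2)
Answer: WP = !(2*tot == -2)


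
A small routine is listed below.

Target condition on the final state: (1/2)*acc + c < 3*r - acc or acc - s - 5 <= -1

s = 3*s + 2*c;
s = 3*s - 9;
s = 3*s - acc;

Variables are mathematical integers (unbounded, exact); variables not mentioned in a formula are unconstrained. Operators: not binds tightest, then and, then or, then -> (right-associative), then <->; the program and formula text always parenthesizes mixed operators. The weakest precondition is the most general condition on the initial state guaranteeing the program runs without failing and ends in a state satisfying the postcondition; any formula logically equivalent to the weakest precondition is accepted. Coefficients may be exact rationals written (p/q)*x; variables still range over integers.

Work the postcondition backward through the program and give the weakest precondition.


Working backward. After the program, the postcondition (1/2)*acc + c < 3*r - acc or acc - s - 5 <= -1 must hold; in canonical form it is (3/2)*acc + c < 3*r or acc <= s + 4.
Before s := 3*s - acc: (3/2)*acc + c < 3*r or 2*acc <= 3*s + 4
Before s := 3*s - 9: (3/2)*acc + c < 3*r or 2*acc <= 9*s - 23
Before s := 3*s + 2*c: (3/2)*acc + c < 3*r or 2*acc <= 18*c + 27*s - 23
Answer: WP = (3/2)*acc + c < 3*r or 2*acc <= 18*c + 27*s - 23


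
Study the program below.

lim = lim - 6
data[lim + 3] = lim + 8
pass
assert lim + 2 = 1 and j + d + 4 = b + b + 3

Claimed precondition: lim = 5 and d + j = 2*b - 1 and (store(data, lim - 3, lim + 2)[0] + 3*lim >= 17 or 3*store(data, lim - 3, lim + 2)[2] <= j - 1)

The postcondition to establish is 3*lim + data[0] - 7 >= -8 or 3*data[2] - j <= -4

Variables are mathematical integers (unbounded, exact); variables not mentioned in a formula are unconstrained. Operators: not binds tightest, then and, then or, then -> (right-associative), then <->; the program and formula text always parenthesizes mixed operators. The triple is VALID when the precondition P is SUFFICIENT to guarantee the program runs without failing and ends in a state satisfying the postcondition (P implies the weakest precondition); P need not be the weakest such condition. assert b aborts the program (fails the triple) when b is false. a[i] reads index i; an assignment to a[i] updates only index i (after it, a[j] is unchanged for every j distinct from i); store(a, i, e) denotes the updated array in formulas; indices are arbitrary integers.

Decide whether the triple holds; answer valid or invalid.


Working backward. After the program, the postcondition 3*lim + data[0] - 7 >= -8 or 3*data[2] - j <= -4 must hold; in canonical form it is data[0] + 3*lim >= -1 or 3*data[2] <= j - 4.
Before assert lim + 2 = 1 and j + d + 4 = b + b + 3: lim = -1 and d + j = 2*b - 1 and (data[0] + 3*lim >= -1 or 3*data[2] <= j - 4)
Before skip: lim = -1 and d + j = 2*b - 1 and (data[0] + 3*lim >= -1 or 3*data[2] <= j - 4)
Before data[lim + 3] := lim + 8: lim = -1 and d + j = 2*b - 1 and (store(data, lim + 3, lim + 8)[0] + 3*lim >= -1 or 3*store(data, lim + 3, lim + 8)[2] <= j - 4)
Before lim := lim - 6: lim = 5 and d + j = 2*b - 1 and (store(data, lim - 3, lim + 2)[0] + 3*lim >= 17 or 3*store(data, lim - 3, lim + 2)[2] <= j - 4)
The weakest precondition is lim = 5 and d + j = 2*b - 1 and (store(data, lim - 3, lim + 2)[0] + 3*lim >= 17 or 3*store(data, lim - 3, lim + 2)[2] <= j - 4).
Check whether lim = 5 and d + j = 2*b - 1 and (store(data, lim - 3, lim + 2)[0] + 3*lim >= 17 or 3*store(data, lim - 3, lim + 2)[2] <= j - 1) implies it.
Countermodel: at the initial state b = 0, d = -23, data = {[0] = 1, [2] = 1, elsewhere 1}, j = 22, lim = 5, the precondition holds but the weakest precondition fails.
Answer: invalid


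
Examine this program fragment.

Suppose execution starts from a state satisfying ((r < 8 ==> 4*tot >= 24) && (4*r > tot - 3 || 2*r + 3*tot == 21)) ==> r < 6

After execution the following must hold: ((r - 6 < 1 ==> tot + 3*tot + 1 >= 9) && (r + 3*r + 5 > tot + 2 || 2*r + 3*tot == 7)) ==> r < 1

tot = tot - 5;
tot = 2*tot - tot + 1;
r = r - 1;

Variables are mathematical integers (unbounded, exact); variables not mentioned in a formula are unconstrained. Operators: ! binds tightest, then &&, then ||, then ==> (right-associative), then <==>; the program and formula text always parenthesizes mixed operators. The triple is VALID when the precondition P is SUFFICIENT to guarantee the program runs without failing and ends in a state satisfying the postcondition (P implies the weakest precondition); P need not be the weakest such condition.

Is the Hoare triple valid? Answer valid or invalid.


Working backward. After the program, the postcondition ((r - 6 < 1 ==> tot + 3*tot + 1 >= 9) && (r + 3*r + 5 > tot + 2 || 2*r + 3*tot == 7)) ==> r < 1 must hold; in canonical form it is ((r < 7 ==> 4*tot >= 8) && (4*r > tot - 3 || 2*r + 3*tot == 7)) ==> r < 1.
Before r := r - 1: ((r < 8 ==> 4*tot >= 8) && (4*r > tot + 1 || 2*r + 3*tot == 9)) ==> r < 2
Before tot := 2*tot - tot + 1: ((r < 8 ==> 4*tot >= 4) && (4*r > tot + 2 || 2*r + 3*tot == 6)) ==> r < 2
Before tot := tot - 5: ((r < 8 ==> 4*tot >= 24) && (4*r > tot - 3 || 2*r + 3*tot == 21)) ==> r < 2
The weakest precondition is ((r < 8 ==> 4*tot >= 24) && (4*r > tot - 3 || 2*r + 3*tot == 21)) ==> r < 2.
Check whether ((r < 8 ==> 4*tot >= 24) && (4*r > tot - 3 || 2*r + 3*tot == 21)) ==> r < 6 implies it.
Countermodel: at the initial state r = 2, tot = 6, the precondition holds but the weakest precondition fails.
Answer: invalid


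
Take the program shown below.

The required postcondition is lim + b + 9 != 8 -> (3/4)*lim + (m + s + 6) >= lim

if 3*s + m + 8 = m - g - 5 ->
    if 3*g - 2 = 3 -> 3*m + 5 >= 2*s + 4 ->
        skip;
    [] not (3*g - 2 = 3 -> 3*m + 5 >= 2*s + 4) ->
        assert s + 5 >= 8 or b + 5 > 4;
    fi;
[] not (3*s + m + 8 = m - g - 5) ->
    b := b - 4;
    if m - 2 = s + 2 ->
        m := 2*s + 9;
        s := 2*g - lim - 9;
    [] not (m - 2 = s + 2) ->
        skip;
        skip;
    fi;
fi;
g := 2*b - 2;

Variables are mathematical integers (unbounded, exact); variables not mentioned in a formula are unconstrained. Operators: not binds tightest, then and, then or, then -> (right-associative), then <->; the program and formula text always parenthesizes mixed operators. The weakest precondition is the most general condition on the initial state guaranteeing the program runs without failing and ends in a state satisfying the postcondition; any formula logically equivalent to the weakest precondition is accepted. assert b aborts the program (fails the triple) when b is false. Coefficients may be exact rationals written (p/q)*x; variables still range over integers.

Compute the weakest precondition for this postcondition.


Working backward. After the program, the postcondition lim + b + 9 != 8 -> (3/4)*lim + (m + s + 6) >= lim must hold; in canonical form it is b + lim != -1 -> m + s >= (1/4)*lim - 6.
Before g := 2*b - 2: b + lim != -1 -> m + s >= (1/4)*lim - 6
Then branch requires ((3*g = 5 -> 3*m >= 2*s - 1) -> (b + lim != -1 -> m + s >= (1/4)*lim - 6)) and ((not (3*g = 5 -> 3*m >= 2*s - 1)) -> ((s >= 3 or b > -1) and (b + lim != -1 -> m + s >= (1/4)*lim - 6))); else branch requires (m = s + 4 -> (b + lim != 3 -> 2*g + 2*s >= (5/4)*lim - 6)) and ((not (m = s + 4)) -> (b + lim != 3 -> m + s >= (1/4)*lim - 6)).
Before the if: (g + 3*s = -13 -> (((3*g = 5 -> 3*m >= 2*s - 1) -> (b + lim != -1 -> m + s >= (1/4)*lim - 6)) and ((not (3*g = 5 -> 3*m >= 2*s - 1)) -> ((s >= 3 or b > -1) and (b + lim != -1 -> m + s >= (1/4)*lim - 6))))) and ((not (g + 3*s = -13)) -> ((m = s + 4 -> (b + lim != 3 -> 2*g + 2*s >= (5/4)*lim - 6)) and ((not (m = s + 4)) -> (b + lim != 3 -> m + s >= (1/4)*lim - 6))))
Answer: WP = (g + 3*s = -13 -> (((3*g = 5 -> 3*m >= 2*s - 1) -> (b + lim != -1 -> m + s >= (1/4)*lim - 6)) and ((not (3*g = 5 -> 3*m >= 2*s - 1)) -> ((s >= 3 or b > -1) and (b + lim != -1 -> m + s >= (1/4)*lim - 6))))) and ((not (g + 3*s = -13)) -> ((m = s + 4 -> (b + lim != 3 -> 2*g + 2*s >= (5/4)*lim - 6)) and ((not (m = s + 4)) -> (b + lim != 3 -> m + s >= (1/4)*lim - 6))))


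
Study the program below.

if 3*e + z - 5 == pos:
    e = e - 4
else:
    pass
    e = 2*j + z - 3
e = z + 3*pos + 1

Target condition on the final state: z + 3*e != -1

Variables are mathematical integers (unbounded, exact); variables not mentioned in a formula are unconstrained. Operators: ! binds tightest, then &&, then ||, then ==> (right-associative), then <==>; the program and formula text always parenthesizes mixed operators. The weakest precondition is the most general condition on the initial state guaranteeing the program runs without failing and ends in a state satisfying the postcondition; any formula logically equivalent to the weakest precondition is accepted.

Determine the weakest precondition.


Working backward. After the program, the postcondition z + 3*e != -1 must hold; in canonical form it is 3*e + z != -1.
Before e := z + 3*pos + 1: 9*pos + 4*z != -4
Then branch requires 9*pos + 4*z != -4; else branch requires 9*pos + 4*z != -4.
Before the if: (3*e + z == pos + 5 ==> 9*pos + 4*z != -4) && ((!(3*e + z == pos + 5)) ==> 9*pos + 4*z != -4)
Answer: WP = (3*e + z == pos + 5 ==> 9*pos + 4*z != -4) && ((!(3*e + z == pos + 5)) ==> 9*pos + 4*z != -4)


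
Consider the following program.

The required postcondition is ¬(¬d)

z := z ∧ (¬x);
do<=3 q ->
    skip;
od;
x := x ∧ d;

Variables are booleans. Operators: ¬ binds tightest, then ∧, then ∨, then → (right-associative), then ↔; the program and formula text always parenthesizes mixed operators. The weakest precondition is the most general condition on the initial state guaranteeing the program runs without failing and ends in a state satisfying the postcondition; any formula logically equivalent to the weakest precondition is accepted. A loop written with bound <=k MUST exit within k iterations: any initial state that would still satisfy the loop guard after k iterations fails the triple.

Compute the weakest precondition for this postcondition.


Working backward. After the program, the postcondition ¬(¬d) must hold; in canonical form it is d.
Before x := x ∧ d: d
Before the loop (bound <=3), unroll the exhaustion recursion (WP_0 = exit-now case; WP_j = one more guarded iteration, up to j = 3):
  WP_0: (¬q) ∧ d
  WP_1: (q → ((¬q) ∧ d)) ∧ ((¬q) → d)
  WP_2: (q → ((q → ((¬q) ∧ d)) ∧ ((¬q) → d))) ∧ ((¬q) → d)
  WP_3: (q → ((q → ((q → ((¬q) ∧ d)) ∧ ((¬q) → d))) ∧ ((¬q) → d))) ∧ ((¬q) → d)
So before the loop: (q → ((q → ((q → ((¬q) ∧ d)) ∧ ((¬q) → d))) ∧ ((¬q) → d))) ∧ ((¬q) → d)
Before z := z ∧ (¬x): (q → ((q → ((q → ((¬q) ∧ d)) ∧ ((¬q) → d))) ∧ ((¬q) → d))) ∧ ((¬q) → d)
Answer: WP = (q → ((q → ((q → ((¬q) ∧ d)) ∧ ((¬q) → d))) ∧ ((¬q) → d))) ∧ ((¬q) → d)


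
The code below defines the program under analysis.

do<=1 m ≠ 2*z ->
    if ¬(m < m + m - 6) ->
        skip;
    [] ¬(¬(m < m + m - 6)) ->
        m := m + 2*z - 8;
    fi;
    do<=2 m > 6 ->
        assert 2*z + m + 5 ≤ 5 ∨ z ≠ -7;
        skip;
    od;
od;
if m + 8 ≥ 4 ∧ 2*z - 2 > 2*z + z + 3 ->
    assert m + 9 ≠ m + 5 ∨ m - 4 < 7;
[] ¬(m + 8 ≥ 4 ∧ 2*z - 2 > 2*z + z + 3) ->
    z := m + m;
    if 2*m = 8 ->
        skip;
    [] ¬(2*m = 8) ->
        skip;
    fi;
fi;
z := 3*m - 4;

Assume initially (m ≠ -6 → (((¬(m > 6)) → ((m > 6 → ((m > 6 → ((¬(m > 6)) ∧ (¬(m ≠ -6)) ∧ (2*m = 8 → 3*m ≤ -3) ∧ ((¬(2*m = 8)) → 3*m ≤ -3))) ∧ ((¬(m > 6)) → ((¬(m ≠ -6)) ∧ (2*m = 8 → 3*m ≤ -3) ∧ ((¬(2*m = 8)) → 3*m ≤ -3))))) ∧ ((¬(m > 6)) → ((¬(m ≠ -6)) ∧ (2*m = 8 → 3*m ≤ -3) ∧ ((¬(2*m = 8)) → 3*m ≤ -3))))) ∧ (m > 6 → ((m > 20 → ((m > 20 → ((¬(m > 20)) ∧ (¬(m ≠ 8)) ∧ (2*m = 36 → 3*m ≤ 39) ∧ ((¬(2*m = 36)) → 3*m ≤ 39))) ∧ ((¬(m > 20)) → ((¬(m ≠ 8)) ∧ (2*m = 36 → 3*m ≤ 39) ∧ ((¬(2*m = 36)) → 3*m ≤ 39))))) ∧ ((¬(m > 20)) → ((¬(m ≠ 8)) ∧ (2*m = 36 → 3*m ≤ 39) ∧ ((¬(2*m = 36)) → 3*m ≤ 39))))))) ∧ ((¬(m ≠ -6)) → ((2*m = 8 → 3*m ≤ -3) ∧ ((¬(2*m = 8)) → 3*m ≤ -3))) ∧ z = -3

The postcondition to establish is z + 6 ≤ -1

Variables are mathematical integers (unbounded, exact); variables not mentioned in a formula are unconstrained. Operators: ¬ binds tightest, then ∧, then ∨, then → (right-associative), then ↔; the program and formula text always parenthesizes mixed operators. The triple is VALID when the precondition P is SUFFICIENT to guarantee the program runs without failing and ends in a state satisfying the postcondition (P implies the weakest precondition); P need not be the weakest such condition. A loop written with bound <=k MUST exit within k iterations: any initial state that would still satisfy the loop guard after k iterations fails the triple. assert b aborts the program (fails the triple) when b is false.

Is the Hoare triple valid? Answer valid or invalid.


Working backward. After the program, the postcondition z + 6 ≤ -1 must hold; in canonical form it is z ≤ -7.
Before z := 3*m - 4: 3*m ≤ -3
Then branch requires 3*m ≤ -3; else branch requires (2*m = 8 → 3*m ≤ -3) ∧ ((¬(2*m = 8)) → 3*m ≤ -3).
Before the if: ((m ≥ -4 ∧ z < -5) → 3*m ≤ -3) ∧ ((¬(m ≥ -4 ∧ z < -5)) → ((2*m = 8 → 3*m ≤ -3) ∧ ((¬(2*m = 8)) → 3*m ≤ -3)))
Before the loop (bound <=1), unroll the exhaustion recursion (WP_0 = exit-now case; WP_j = one more guarded iteration, up to j = 1):
  WP_0: (¬(m ≠ 2*z)) ∧ ((m ≥ -4 ∧ z < -5) → 3*m ≤ -3) ∧ ((¬(m ≥ -4 ∧ z < -5)) → ((2*m = 8 → 3*m ≤ -3) ∧ ((¬(2*m = 8)) → 3*m ≤ -3)))
  WP_1: (m ≠ 2*z → (((¬(m > 6)) → ((m > 6 → ((m + 2*z ≤ 0 ∨ z ≠ -7) ∧ (m > 6 → ((m + 2*z ≤ 0 ∨ z ≠ -7) ∧ (¬(m > 6)) ∧ (¬(m ≠ 2*z)) ∧ ((m ≥ -4 ∧ z < -5) → 3*m ≤ -3) ∧ ((¬(m ≥ -4 ∧ z < -5)) → ((2*m = 8 → 3*m ≤ -3) ∧ ((¬(2*m = 8)) → 3*m ≤ -3))))) ∧ ((¬(m > 6)) → ((¬(m ≠ 2*z)) ∧ ((m ≥ -4 ∧ z < -5) → 3*m ≤ -3) ∧ ((¬(m ≥ -4 ∧ z < -5)) → ((2*m = 8 → 3*m ≤ -3) ∧ ((¬(2*m = 8)) → 3*m ≤ -3))))))) ∧ ((¬(m > 6)) → ((¬(m ≠ 2*z)) ∧ ((m ≥ -4 ∧ z < -5) → 3*m ≤ -3) ∧ ((¬(m ≥ -4 ∧ z < -5)) → ((2*m = 8 → 3*m ≤ -3) ∧ ((¬(2*m = 8)) → 3*m ≤ -3))))))) ∧ (m > 6 → ((m + 2*z > 14 → ((m + 4*z ≤ 8 ∨ z ≠ -7) ∧ (m + 2*z > 14 → ((m + 4*z ≤ 8 ∨ z ≠ -7) ∧ (¬(m + 2*z > 14)) ∧ (¬(m ≠ 8)) ∧ ((m + 2*z ≥ 4 ∧ z < -5) → 3*m + 6*z ≤ 21) ∧ ((¬(m + 2*z ≥ 4 ∧ z < -5)) → ((2*m + 4*z = 24 → 3*m + 6*z ≤ 21) ∧ ((¬(2*m + 4*z = 24)) → 3*m + 6*z ≤ 21))))) ∧ ((¬(m + 2*z > 14)) → ((¬(m ≠ 8)) ∧ ((m + 2*z ≥ 4 ∧ z < -5) → 3*m + 6*z ≤ 21) ∧ ((¬(m + 2*z ≥ 4 ∧ z < -5)) → ((2*m + 4*z = 24 → 3*m + 6*z ≤ 21) ∧ ((¬(2*m + 4*z = 24)) → 3*m + 6*z ≤ 21))))))) ∧ ((¬(m + 2*z > 14)) → ((¬(m ≠ 8)) ∧ ((m + 2*z ≥ 4 ∧ z < -5) → 3*m + 6*z ≤ 21) ∧ ((¬(m + 2*z ≥ 4 ∧ z < -5)) → ((2*m + 4*z = 24 → 3*m + 6*z ≤ 21) ∧ ((¬(2*m + 4*z = 24)) → 3*m + 6*z ≤ 21))))))))) ∧ ((¬(m ≠ 2*z)) → (((m ≥ -4 ∧ z < -5) → 3*m ≤ -3) ∧ ((¬(m ≥ -4 ∧ z < -5)) → ((2*m = 8 → 3*m ≤ -3) ∧ ((¬(2*m = 8)) → 3*m ≤ -3)))))
So before the loop: (m ≠ 2*z → (((¬(m > 6)) → ((m > 6 → ((m + 2*z ≤ 0 ∨ z ≠ -7) ∧ (m > 6 → ((m + 2*z ≤ 0 ∨ z ≠ -7) ∧ (¬(m > 6)) ∧ (¬(m ≠ 2*z)) ∧ ((m ≥ -4 ∧ z < -5) → 3*m ≤ -3) ∧ ((¬(m ≥ -4 ∧ z < -5)) → ((2*m = 8 → 3*m ≤ -3) ∧ ((¬(2*m = 8)) → 3*m ≤ -3))))) ∧ ((¬(m > 6)) → ((¬(m ≠ 2*z)) ∧ ((m ≥ -4 ∧ z < -5) → 3*m ≤ -3) ∧ ((¬(m ≥ -4 ∧ z < -5)) → ((2*m = 8 → 3*m ≤ -3) ∧ ((¬(2*m = 8)) → 3*m ≤ -3))))))) ∧ ((¬(m > 6)) → ((¬(m ≠ 2*z)) ∧ ((m ≥ -4 ∧ z < -5) → 3*m ≤ -3) ∧ ((¬(m ≥ -4 ∧ z < -5)) → ((2*m = 8 → 3*m ≤ -3) ∧ ((¬(2*m = 8)) → 3*m ≤ -3))))))) ∧ (m > 6 → ((m + 2*z > 14 → ((m + 4*z ≤ 8 ∨ z ≠ -7) ∧ (m + 2*z > 14 → ((m + 4*z ≤ 8 ∨ z ≠ -7) ∧ (¬(m + 2*z > 14)) ∧ (¬(m ≠ 8)) ∧ ((m + 2*z ≥ 4 ∧ z < -5) → 3*m + 6*z ≤ 21) ∧ ((¬(m + 2*z ≥ 4 ∧ z < -5)) → ((2*m + 4*z = 24 → 3*m + 6*z ≤ 21) ∧ ((¬(2*m + 4*z = 24)) → 3*m + 6*z ≤ 21))))) ∧ ((¬(m + 2*z > 14)) → ((¬(m ≠ 8)) ∧ ((m + 2*z ≥ 4 ∧ z < -5) → 3*m + 6*z ≤ 21) ∧ ((¬(m + 2*z ≥ 4 ∧ z < -5)) → ((2*m + 4*z = 24 → 3*m + 6*z ≤ 21) ∧ ((¬(2*m + 4*z = 24)) → 3*m + 6*z ≤ 21))))))) ∧ ((¬(m + 2*z > 14)) → ((¬(m ≠ 8)) ∧ ((m + 2*z ≥ 4 ∧ z < -5) → 3*m + 6*z ≤ 21) ∧ ((¬(m + 2*z ≥ 4 ∧ z < -5)) → ((2*m + 4*z = 24 → 3*m + 6*z ≤ 21) ∧ ((¬(2*m + 4*z = 24)) → 3*m + 6*z ≤ 21))))))))) ∧ ((¬(m ≠ 2*z)) → (((m ≥ -4 ∧ z < -5) → 3*m ≤ -3) ∧ ((¬(m ≥ -4 ∧ z < -5)) → ((2*m = 8 → 3*m ≤ -3) ∧ ((¬(2*m = 8)) → 3*m ≤ -3)))))
The weakest precondition is (m ≠ 2*z → (((¬(m > 6)) → ((m > 6 → ((m + 2*z ≤ 0 ∨ z ≠ -7) ∧ (m > 6 → ((m + 2*z ≤ 0 ∨ z ≠ -7) ∧ (¬(m > 6)) ∧ (¬(m ≠ 2*z)) ∧ ((m ≥ -4 ∧ z < -5) → 3*m ≤ -3) ∧ ((¬(m ≥ -4 ∧ z < -5)) → ((2*m = 8 → 3*m ≤ -3) ∧ ((¬(2*m = 8)) → 3*m ≤ -3))))) ∧ ((¬(m > 6)) → ((¬(m ≠ 2*z)) ∧ ((m ≥ -4 ∧ z < -5) → 3*m ≤ -3) ∧ ((¬(m ≥ -4 ∧ z < -5)) → ((2*m = 8 → 3*m ≤ -3) ∧ ((¬(2*m = 8)) → 3*m ≤ -3))))))) ∧ ((¬(m > 6)) → ((¬(m ≠ 2*z)) ∧ ((m ≥ -4 ∧ z < -5) → 3*m ≤ -3) ∧ ((¬(m ≥ -4 ∧ z < -5)) → ((2*m = 8 → 3*m ≤ -3) ∧ ((¬(2*m = 8)) → 3*m ≤ -3))))))) ∧ (m > 6 → ((m + 2*z > 14 → ((m + 4*z ≤ 8 ∨ z ≠ -7) ∧ (m + 2*z > 14 → ((m + 4*z ≤ 8 ∨ z ≠ -7) ∧ (¬(m + 2*z > 14)) ∧ (¬(m ≠ 8)) ∧ ((m + 2*z ≥ 4 ∧ z < -5) → 3*m + 6*z ≤ 21) ∧ ((¬(m + 2*z ≥ 4 ∧ z < -5)) → ((2*m + 4*z = 24 → 3*m + 6*z ≤ 21) ∧ ((¬(2*m + 4*z = 24)) → 3*m + 6*z ≤ 21))))) ∧ ((¬(m + 2*z > 14)) → ((¬(m ≠ 8)) ∧ ((m + 2*z ≥ 4 ∧ z < -5) → 3*m + 6*z ≤ 21) ∧ ((¬(m + 2*z ≥ 4 ∧ z < -5)) → ((2*m + 4*z = 24 → 3*m + 6*z ≤ 21) ∧ ((¬(2*m + 4*z = 24)) → 3*m + 6*z ≤ 21))))))) ∧ ((¬(m + 2*z > 14)) → ((¬(m ≠ 8)) ∧ ((m + 2*z ≥ 4 ∧ z < -5) → 3*m + 6*z ≤ 21) ∧ ((¬(m + 2*z ≥ 4 ∧ z < -5)) → ((2*m + 4*z = 24 → 3*m + 6*z ≤ 21) ∧ ((¬(2*m + 4*z = 24)) → 3*m + 6*z ≤ 21))))))))) ∧ ((¬(m ≠ 2*z)) → (((m ≥ -4 ∧ z < -5) → 3*m ≤ -3) ∧ ((¬(m ≥ -4 ∧ z < -5)) → ((2*m = 8 → 3*m ≤ -3) ∧ ((¬(2*m = 8)) → 3*m ≤ -3))))).
Check whether (m ≠ -6 → (((¬(m > 6)) → ((m > 6 → ((m > 6 → ((¬(m > 6)) ∧ (¬(m ≠ -6)) ∧ (2*m = 8 → 3*m ≤ -3) ∧ ((¬(2*m = 8)) → 3*m ≤ -3))) ∧ ((¬(m > 6)) → ((¬(m ≠ -6)) ∧ (2*m = 8 → 3*m ≤ -3) ∧ ((¬(2*m = 8)) → 3*m ≤ -3))))) ∧ ((¬(m > 6)) → ((¬(m ≠ -6)) ∧ (2*m = 8 → 3*m ≤ -3) ∧ ((¬(2*m = 8)) → 3*m ≤ -3))))) ∧ (m > 6 → ((m > 20 → ((m > 20 → ((¬(m > 20)) ∧ (¬(m ≠ 8)) ∧ (2*m = 36 → 3*m ≤ 39) ∧ ((¬(2*m = 36)) → 3*m ≤ 39))) ∧ ((¬(m > 20)) → ((¬(m ≠ 8)) ∧ (2*m = 36 → 3*m ≤ 39) ∧ ((¬(2*m = 36)) → 3*m ≤ 39))))) ∧ ((¬(m > 20)) → ((¬(m ≠ 8)) ∧ (2*m = 36 → 3*m ≤ 39) ∧ ((¬(2*m = 36)) → 3*m ≤ 39))))))) ∧ ((¬(m ≠ -6)) → ((2*m = 8 → 3*m ≤ -3) ∧ ((¬(2*m = 8)) → 3*m ≤ -3))) ∧ z = -3 implies it.
Every state satisfying the precondition satisfies the weakest precondition: the implication holds.
Answer: valid


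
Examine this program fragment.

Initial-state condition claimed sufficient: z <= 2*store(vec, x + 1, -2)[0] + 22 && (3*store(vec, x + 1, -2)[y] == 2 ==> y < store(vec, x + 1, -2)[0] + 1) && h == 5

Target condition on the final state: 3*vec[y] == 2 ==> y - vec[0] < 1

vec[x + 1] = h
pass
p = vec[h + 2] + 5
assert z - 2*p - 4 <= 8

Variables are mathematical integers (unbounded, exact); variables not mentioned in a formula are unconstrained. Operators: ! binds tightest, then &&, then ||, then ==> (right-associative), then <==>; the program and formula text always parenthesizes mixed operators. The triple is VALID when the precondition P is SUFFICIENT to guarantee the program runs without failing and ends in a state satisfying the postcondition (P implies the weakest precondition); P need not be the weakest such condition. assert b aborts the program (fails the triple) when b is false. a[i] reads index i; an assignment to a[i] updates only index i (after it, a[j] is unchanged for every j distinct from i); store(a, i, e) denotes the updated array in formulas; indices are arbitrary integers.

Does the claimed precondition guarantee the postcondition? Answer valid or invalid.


Working backward. After the program, the postcondition 3*vec[y] == 2 ==> y - vec[0] < 1 must hold; in canonical form it is 3*vec[y] == 2 ==> y < vec[0] + 1.
Before assert z - 2*p - 4 <= 8: z <= 2*p + 12 && (3*vec[y] == 2 ==> y < vec[0] + 1)
Before p := vec[h + 2] + 5: z <= 2*vec[h + 2] + 22 && (3*vec[y] == 2 ==> y < vec[0] + 1)
Before skip: z <= 2*vec[h + 2] + 22 && (3*vec[y] == 2 ==> y < vec[0] + 1)
Before vec[x + 1] := h: z <= 2*store(vec, x + 1, h)[h + 2] + 22 && (3*store(vec, x + 1, h)[y] == 2 ==> y < store(vec, x + 1, h)[0] + 1)
The weakest precondition is z <= 2*store(vec, x + 1, h)[h + 2] + 22 && (3*store(vec, x + 1, h)[y] == 2 ==> y < store(vec, x + 1, h)[0] + 1).
Check whether z <= 2*store(vec, x + 1, -2)[0] + 22 && (3*store(vec, x + 1, -2)[y] == 2 ==> y < store(vec, x + 1, -2)[0] + 1) && h == 5 implies it.
Countermodel: at the initial state h = 5, vec = {[0] = 2, [7] = -11, elsewhere 2}, x = -1, y = 0, z = 1, the precondition holds but the weakest precondition fails.
Answer: invalid
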